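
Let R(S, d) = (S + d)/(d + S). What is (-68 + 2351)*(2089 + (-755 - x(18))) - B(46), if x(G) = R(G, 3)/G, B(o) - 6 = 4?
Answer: 18272311/6 ≈ 3.0454e+6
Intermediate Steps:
R(S, d) = 1 (R(S, d) = (S + d)/(S + d) = 1)
B(o) = 10 (B(o) = 6 + 4 = 10)
x(G) = 1/G
(-68 + 2351)*(2089 + (-755 - x(18))) - B(46) = (-68 + 2351)*(2089 + (-755 - 1/18)) - 1*10 = 2283*(2089 + (-755 - 1*1/18)) - 10 = 2283*(2089 + (-755 - 1/18)) - 10 = 2283*(2089 - 13591/18) - 10 = 2283*(24011/18) - 10 = 18272371/6 - 10 = 18272311/6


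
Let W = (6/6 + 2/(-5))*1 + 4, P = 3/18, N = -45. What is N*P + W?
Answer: -29/10 ≈ -2.9000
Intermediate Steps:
P = 1/6 (P = 3*(1/18) = 1/6 ≈ 0.16667)
W = 23/5 (W = (6*(1/6) + 2*(-1/5))*1 + 4 = (1 - 2/5)*1 + 4 = (3/5)*1 + 4 = 3/5 + 4 = 23/5 ≈ 4.6000)
N*P + W = -45*1/6 + 23/5 = -15/2 + 23/5 = -29/10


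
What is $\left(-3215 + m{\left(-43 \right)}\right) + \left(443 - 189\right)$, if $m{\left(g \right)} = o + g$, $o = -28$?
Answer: $-3032$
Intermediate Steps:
$m{\left(g \right)} = -28 + g$
$\left(-3215 + m{\left(-43 \right)}\right) + \left(443 - 189\right) = \left(-3215 - 71\right) + \left(443 - 189\right) = \left(-3215 - 71\right) + 254 = -3286 + 254 = -3032$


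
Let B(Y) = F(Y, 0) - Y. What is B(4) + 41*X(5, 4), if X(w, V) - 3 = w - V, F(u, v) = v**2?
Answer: 160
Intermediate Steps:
X(w, V) = 3 + w - V (X(w, V) = 3 + (w - V) = 3 + w - V)
B(Y) = -Y (B(Y) = 0**2 - Y = 0 - Y = -Y)
B(4) + 41*X(5, 4) = -1*4 + 41*(3 + 5 - 1*4) = -4 + 41*(3 + 5 - 4) = -4 + 41*4 = -4 + 164 = 160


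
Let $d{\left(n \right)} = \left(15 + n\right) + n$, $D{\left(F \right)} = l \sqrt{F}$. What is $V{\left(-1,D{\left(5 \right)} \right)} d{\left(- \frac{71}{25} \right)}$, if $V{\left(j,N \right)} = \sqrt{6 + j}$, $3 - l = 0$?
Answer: $\frac{233 \sqrt{5}}{25} \approx 20.84$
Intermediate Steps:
$l = 3$ ($l = 3 - 0 = 3 + 0 = 3$)
$D{\left(F \right)} = 3 \sqrt{F}$
$d{\left(n \right)} = 15 + 2 n$
$V{\left(-1,D{\left(5 \right)} \right)} d{\left(- \frac{71}{25} \right)} = \sqrt{6 - 1} \left(15 + 2 \left(- \frac{71}{25}\right)\right) = \sqrt{5} \left(15 + 2 \left(\left(-71\right) \frac{1}{25}\right)\right) = \sqrt{5} \left(15 + 2 \left(- \frac{71}{25}\right)\right) = \sqrt{5} \left(15 - \frac{142}{25}\right) = \sqrt{5} \cdot \frac{233}{25} = \frac{233 \sqrt{5}}{25}$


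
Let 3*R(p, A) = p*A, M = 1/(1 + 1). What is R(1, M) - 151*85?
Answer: -77009/6 ≈ -12835.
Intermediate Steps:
M = ½ (M = 1/2 = ½ ≈ 0.50000)
R(p, A) = A*p/3 (R(p, A) = (p*A)/3 = (A*p)/3 = A*p/3)
R(1, M) - 151*85 = (⅓)*(½)*1 - 151*85 = ⅙ - 12835 = -77009/6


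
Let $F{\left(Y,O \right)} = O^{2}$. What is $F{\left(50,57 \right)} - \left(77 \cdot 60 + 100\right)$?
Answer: $-1471$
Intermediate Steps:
$F{\left(50,57 \right)} - \left(77 \cdot 60 + 100\right) = 57^{2} - \left(77 \cdot 60 + 100\right) = 3249 - \left(4620 + 100\right) = 3249 - 4720 = -1471$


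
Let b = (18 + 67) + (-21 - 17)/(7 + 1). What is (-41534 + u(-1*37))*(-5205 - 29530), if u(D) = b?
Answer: 5759584025/4 ≈ 1.4399e+9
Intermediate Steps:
b = 321/4 (b = 85 - 38/8 = 85 - 38*⅛ = 85 - 19/4 = 321/4 ≈ 80.250)
u(D) = 321/4
(-41534 + u(-1*37))*(-5205 - 29530) = (-41534 + 321/4)*(-5205 - 29530) = -165815/4*(-34735) = 5759584025/4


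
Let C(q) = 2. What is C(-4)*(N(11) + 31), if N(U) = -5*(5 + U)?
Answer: -98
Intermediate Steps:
N(U) = -25 - 5*U
C(-4)*(N(11) + 31) = 2*((-25 - 5*11) + 31) = 2*((-25 - 55) + 31) = 2*(-80 + 31) = 2*(-49) = -98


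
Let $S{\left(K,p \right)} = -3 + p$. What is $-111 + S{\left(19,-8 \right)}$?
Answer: $-122$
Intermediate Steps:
$-111 + S{\left(19,-8 \right)} = -111 - 11 = -122$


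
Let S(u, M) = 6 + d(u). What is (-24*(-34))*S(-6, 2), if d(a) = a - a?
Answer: 4896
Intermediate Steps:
d(a) = 0
S(u, M) = 6 (S(u, M) = 6 + 0 = 6)
(-24*(-34))*S(-6, 2) = -24*(-34)*6 = 816*6 = 4896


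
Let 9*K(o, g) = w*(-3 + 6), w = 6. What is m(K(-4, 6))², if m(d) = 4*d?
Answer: 64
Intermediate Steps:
K(o, g) = 2 (K(o, g) = (6*(-3 + 6))/9 = (6*3)/9 = (⅑)*18 = 2)
m(K(-4, 6))² = (4*2)² = 8² = 64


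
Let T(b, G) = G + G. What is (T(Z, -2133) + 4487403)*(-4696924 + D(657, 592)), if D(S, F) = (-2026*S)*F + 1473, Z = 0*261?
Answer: -3553764744936315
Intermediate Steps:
Z = 0
D(S, F) = 1473 - 2026*F*S (D(S, F) = -2026*F*S + 1473 = 1473 - 2026*F*S)
T(b, G) = 2*G
(T(Z, -2133) + 4487403)*(-4696924 + D(657, 592)) = (2*(-2133) + 4487403)*(-4696924 + (1473 - 2026*592*657)) = (-4266 + 4487403)*(-4696924 + (1473 - 788000544)) = 4483137*(-4696924 - 787999071) = 4483137*(-792695995) = -3553764744936315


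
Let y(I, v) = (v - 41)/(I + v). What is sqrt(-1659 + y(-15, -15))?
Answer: I*sqrt(372855)/15 ≈ 40.708*I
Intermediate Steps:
y(I, v) = (-41 + v)/(I + v)
sqrt(-1659 + y(-15, -15)) = sqrt(-1659 + (-41 - 15)/(-15 - 15)) = sqrt(-1659 - 56/(-30)) = sqrt(-1659 - 1/30*(-56)) = sqrt(-1659 + 28/15) = sqrt(-24857/15) = I*sqrt(372855)/15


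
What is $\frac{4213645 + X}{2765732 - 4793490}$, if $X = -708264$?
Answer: $- \frac{3505381}{2027758} \approx -1.7287$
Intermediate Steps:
$\frac{4213645 + X}{2765732 - 4793490} = \frac{4213645 - 708264}{2765732 - 4793490} = \frac{3505381}{-2027758} = 3505381 \left(- \frac{1}{2027758}\right) = - \frac{3505381}{2027758}$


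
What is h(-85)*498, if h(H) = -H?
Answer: 42330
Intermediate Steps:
h(-85)*498 = -1*(-85)*498 = 85*498 = 42330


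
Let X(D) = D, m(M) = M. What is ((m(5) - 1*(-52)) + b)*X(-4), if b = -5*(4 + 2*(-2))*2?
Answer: -228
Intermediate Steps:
b = 0 (b = -5*(4 - 4)*2 = -5*0*2 = 0*2 = 0)
((m(5) - 1*(-52)) + b)*X(-4) = ((5 - 1*(-52)) + 0)*(-4) = ((5 + 52) + 0)*(-4) = (57 + 0)*(-4) = 57*(-4) = -228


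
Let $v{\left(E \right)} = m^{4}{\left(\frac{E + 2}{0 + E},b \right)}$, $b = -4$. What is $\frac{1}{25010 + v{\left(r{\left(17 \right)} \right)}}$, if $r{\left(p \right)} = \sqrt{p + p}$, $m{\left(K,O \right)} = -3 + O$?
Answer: $\frac{1}{27411} \approx 3.6482 \cdot 10^{-5}$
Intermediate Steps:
$r{\left(p \right)} = \sqrt{2} \sqrt{p}$ ($r{\left(p \right)} = \sqrt{2 p} = \sqrt{2} \sqrt{p}$)
$v{\left(E \right)} = 2401$ ($v{\left(E \right)} = \left(-3 - 4\right)^{4} = \left(-7\right)^{4} = 2401$)
$\frac{1}{25010 + v{\left(r{\left(17 \right)} \right)}} = \frac{1}{25010 + 2401} = \frac{1}{27411}$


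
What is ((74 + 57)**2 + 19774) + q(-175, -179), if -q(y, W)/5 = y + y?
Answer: 38685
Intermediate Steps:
q(y, W) = -10*y (q(y, W) = -5*(y + y) = -10*y)
((74 + 57)**2 + 19774) + q(-175, -179) = ((74 + 57)**2 + 19774) - 10*(-175) = (131**2 + 19774) + 1750 = (17161 + 19774) + 1750 = 36935 + 1750 = 38685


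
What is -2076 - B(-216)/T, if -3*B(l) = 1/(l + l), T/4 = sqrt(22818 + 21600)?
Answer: -2076 - sqrt(44418)/230262912 ≈ -2076.0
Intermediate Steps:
T = 4*sqrt(44418) (T = 4*sqrt(22818 + 21600) = 4*sqrt(44418) ≈ 843.02)
B(l) = -1/(6*l) (B(l) = -1/(3*(l + l)) = -1/(2*l)/3 = -1/(6*l))
-2076 - B(-216)/T = -2076 - (-1/6/(-216))/(4*sqrt(44418)) = -2076 - (-1/6*(-1/216))*sqrt(44418)/177672 = -2076 - sqrt(44418)/177672/1296 = -2076 - sqrt(44418)/230262912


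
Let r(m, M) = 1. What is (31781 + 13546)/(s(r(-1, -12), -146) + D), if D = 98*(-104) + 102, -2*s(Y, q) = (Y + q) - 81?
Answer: -45327/9977 ≈ -4.5432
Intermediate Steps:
s(Y, q) = 81/2 - Y/2 - q/2 (s(Y, q) = -((Y + q) - 81)/2 = -(-81 + Y + q)/2 = 81/2 - Y/2 - q/2)
D = -10090 (D = -10192 + 102 = -10090)
(31781 + 13546)/(s(r(-1, -12), -146) + D) = (31781 + 13546)/((81/2 - ½*1 - ½*(-146)) - 10090) = 45327/((81/2 - ½ + 73) - 10090) = 45327/(113 - 10090) = 45327/(-9977) = 45327*(-1/9977) = -45327/9977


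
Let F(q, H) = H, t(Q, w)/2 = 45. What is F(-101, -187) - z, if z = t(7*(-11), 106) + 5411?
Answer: -5688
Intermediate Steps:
t(Q, w) = 90 (t(Q, w) = 2*45 = 90)
z = 5501 (z = 90 + 5411 = 5501)
F(-101, -187) - z = -187 - 1*5501 = -187 - 5501 = -5688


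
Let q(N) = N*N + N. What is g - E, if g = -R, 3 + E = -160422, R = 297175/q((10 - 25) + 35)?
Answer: 13416265/84 ≈ 1.5972e+5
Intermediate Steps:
q(N) = N + N² (q(N) = N² + N = N + N²)
R = 59435/84 (R = 297175/((((10 - 25) + 35)*(1 + ((10 - 25) + 35)))) = 297175/(((-15 + 35)*(1 + (-15 + 35)))) = 297175/((20*(1 + 20))) = 297175/((20*21)) = 297175/420 = 297175*(1/420) = 59435/84 ≈ 707.56)
E = -160425 (E = -3 - 160422 = -160425)
g = -59435/84 (g = -1*59435/84 = -59435/84 ≈ -707.56)
g - E = -59435/84 - 1*(-160425) = -59435/84 + 160425 = 13416265/84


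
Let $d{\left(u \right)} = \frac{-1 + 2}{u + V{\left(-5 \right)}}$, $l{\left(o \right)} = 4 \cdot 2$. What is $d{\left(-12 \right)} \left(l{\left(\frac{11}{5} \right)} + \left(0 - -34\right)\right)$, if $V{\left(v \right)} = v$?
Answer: $- \frac{42}{17} \approx -2.4706$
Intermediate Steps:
$l{\left(o \right)} = 8$
$d{\left(u \right)} = \frac{1}{-5 + u}$ ($d{\left(u \right)} = \frac{-1 + 2}{u - 5} = 1 \frac{1}{-5 + u} = \frac{1}{-5 + u}$)
$d{\left(-12 \right)} \left(l{\left(\frac{11}{5} \right)} + \left(0 - -34\right)\right) = \frac{8 + \left(0 - -34\right)}{-5 - 12} = \frac{8 + \left(0 + 34\right)}{-17} = - \frac{8 + 34}{17} = \left(- \frac{1}{17}\right) 42 = - \frac{42}{17}$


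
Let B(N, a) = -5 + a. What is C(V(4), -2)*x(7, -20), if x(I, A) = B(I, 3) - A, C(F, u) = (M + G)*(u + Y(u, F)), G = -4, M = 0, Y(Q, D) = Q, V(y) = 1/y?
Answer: 288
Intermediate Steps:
C(F, u) = -8*u (C(F, u) = (0 - 4)*(u + u) = -8*u)
x(I, A) = -2 - A (x(I, A) = (-5 + 3) - A = -2 - A)
C(V(4), -2)*x(7, -20) = (-8*(-2))*(-2 - 1*(-20)) = 16*(-2 + 20) = 16*18 = 288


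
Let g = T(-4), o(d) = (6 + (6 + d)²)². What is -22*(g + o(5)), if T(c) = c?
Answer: -354750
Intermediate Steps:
g = -4
-22*(g + o(5)) = -22*(-4 + (6 + (6 + 5)²)²) = -22*(-4 + (6 + 11²)²) = -22*(-4 + (6 + 121)²) = -22*(-4 + 127²) = -22*(-4 + 16129) = -22*16125 = -354750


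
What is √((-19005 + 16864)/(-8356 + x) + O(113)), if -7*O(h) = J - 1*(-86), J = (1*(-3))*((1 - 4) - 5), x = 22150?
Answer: I*√1222796946/8778 ≈ 3.9837*I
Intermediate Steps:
J = 24 (J = -3*(-3 - 5) = -3*(-8) = 24)
O(h) = -110/7 (O(h) = -(24 - 1*(-86))/7 = -(24 + 86)/7 = -⅐*110 = -110/7)
√((-19005 + 16864)/(-8356 + x) + O(113)) = √((-19005 + 16864)/(-8356 + 22150) - 110/7) = √(-2141/13794 - 110/7) = √(-1532327/96558) = I*√1222796946/8778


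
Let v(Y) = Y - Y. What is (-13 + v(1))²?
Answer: 169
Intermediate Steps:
v(Y) = 0
(-13 + v(1))² = (-13 + 0)² = (-13)² = 169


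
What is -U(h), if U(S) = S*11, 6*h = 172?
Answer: -946/3 ≈ -315.33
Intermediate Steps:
h = 86/3 (h = (⅙)*172 = 86/3 ≈ 28.667)
U(S) = 11*S
-U(h) = -11*86/3 = -1*946/3 = -946/3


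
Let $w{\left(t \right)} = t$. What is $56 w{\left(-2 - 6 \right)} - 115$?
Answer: $-563$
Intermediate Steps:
$56 w{\left(-2 - 6 \right)} - 115 = 56 \left(-2 - 6\right) - 115 = 56 \left(-8\right) - 115 = -448 - 115 = -563$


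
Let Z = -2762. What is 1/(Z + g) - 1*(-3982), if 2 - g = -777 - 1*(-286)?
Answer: 9035157/2269 ≈ 3982.0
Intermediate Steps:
g = 493 (g = 2 - (-777 - 1*(-286)) = 2 - (-777 + 286) = 2 - 1*(-491) = 2 + 491 = 493)
1/(Z + g) - 1*(-3982) = 1/(-2762 + 493) - 1*(-3982) = 1/(-2269) + 3982 = -1/2269 + 3982 = 9035157/2269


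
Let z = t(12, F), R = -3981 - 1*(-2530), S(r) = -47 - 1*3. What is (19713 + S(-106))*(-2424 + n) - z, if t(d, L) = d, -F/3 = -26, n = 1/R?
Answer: -69159212587/1451 ≈ -4.7663e+7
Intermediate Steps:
S(r) = -50 (S(r) = -47 - 3 = -50)
R = -1451 (R = -3981 + 2530 = -1451)
n = -1/1451 (n = 1/(-1451) = -1/1451 ≈ -0.00068918)
F = 78 (F = -3*(-26) = 78)
z = 12
(19713 + S(-106))*(-2424 + n) - z = (19713 - 50)*(-2424 - 1/1451) - 1*12 = 19663*(-3517225/1451) - 12 = -69159195175/1451 - 12 = -69159212587/1451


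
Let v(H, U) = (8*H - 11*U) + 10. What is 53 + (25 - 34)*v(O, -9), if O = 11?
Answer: -1720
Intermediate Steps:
v(H, U) = 10 - 11*U + 8*H (v(H, U) = (-11*U + 8*H) + 10 = 10 - 11*U + 8*H)
53 + (25 - 34)*v(O, -9) = 53 + (25 - 34)*(10 - 11*(-9) + 8*11) = 53 - 9*(10 + 99 + 88) = 53 - 9*197 = 53 - 1773 = -1720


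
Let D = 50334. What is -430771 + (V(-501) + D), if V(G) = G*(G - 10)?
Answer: -124426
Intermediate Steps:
V(G) = G*(-10 + G)
-430771 + (V(-501) + D) = -430771 + (-501*(-10 - 501) + 50334) = -430771 + (-501*(-511) + 50334) = -430771 + (256011 + 50334) = -430771 + 306345 = -124426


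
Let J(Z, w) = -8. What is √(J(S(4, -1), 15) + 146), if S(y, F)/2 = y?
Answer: √138 ≈ 11.747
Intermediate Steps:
S(y, F) = 2*y
√(J(S(4, -1), 15) + 146) = √(-8 + 146) = √138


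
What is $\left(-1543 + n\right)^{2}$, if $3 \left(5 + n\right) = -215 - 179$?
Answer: $\frac{25381444}{9} \approx 2.8202 \cdot 10^{6}$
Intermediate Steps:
$n = - \frac{409}{3}$ ($n = -5 + \frac{-215 - 179}{3} = -5 + \frac{1}{3} \left(-394\right) = -5 - \frac{394}{3} = - \frac{409}{3} \approx -136.33$)
$\left(-1543 + n\right)^{2} = \left(-1543 - \frac{409}{3}\right)^{2} = \left(- \frac{5038}{3}\right)^{2} = \frac{25381444}{9}$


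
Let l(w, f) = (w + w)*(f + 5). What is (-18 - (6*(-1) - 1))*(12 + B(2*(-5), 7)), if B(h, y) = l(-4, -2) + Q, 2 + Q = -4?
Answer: 198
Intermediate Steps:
Q = -6 (Q = -2 - 4 = -6)
l(w, f) = 2*w*(5 + f) (l(w, f) = (2*w)*(5 + f) = 2*w*(5 + f))
B(h, y) = -30 (B(h, y) = 2*(-4)*(5 - 2) - 6 = 2*(-4)*3 - 6 = -24 - 6 = -30)
(-18 - (6*(-1) - 1))*(12 + B(2*(-5), 7)) = (-18 - (6*(-1) - 1))*(12 - 30) = (-18 - (-6 - 1))*(-18) = (-18 - 1*(-7))*(-18) = (-18 + 7)*(-18) = -11*(-18) = 198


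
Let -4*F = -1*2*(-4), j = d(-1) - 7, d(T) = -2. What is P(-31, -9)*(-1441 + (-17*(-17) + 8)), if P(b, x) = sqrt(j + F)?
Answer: -1144*I*sqrt(11) ≈ -3794.2*I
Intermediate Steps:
j = -9 (j = -2 - 7 = -9)
F = -2 (F = -(-1*2)*(-4)/4 = -(-1)*(-4)/2 = -1/4*8 = -2)
P(b, x) = I*sqrt(11) (P(b, x) = sqrt(-9 - 2) = sqrt(-11) = I*sqrt(11))
P(-31, -9)*(-1441 + (-17*(-17) + 8)) = (I*sqrt(11))*(-1441 + (-17*(-17) + 8)) = (I*sqrt(11))*(-1441 + (289 + 8)) = (I*sqrt(11))*(-1441 + 297) = (I*sqrt(11))*(-1144) = -1144*I*sqrt(11)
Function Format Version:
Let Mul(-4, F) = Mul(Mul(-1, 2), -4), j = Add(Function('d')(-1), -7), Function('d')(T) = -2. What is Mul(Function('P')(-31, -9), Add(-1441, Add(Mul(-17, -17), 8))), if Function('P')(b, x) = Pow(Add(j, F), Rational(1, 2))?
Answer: Mul(-1144, I, Pow(11, Rational(1, 2))) ≈ Mul(-3794.2, I)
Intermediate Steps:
j = -9 (j = Add(-2, -7) = -9)
F = -2 (F = Mul(Rational(-1, 4), Mul(Mul(-1, 2), -4)) = Mul(Rational(-1, 4), Mul(-2, -4)) = Mul(Rational(-1, 4), 8) = -2)
Function('P')(b, x) = Mul(I, Pow(11, Rational(1, 2))) (Function('P')(b, x) = Pow(Add(-9, -2), Rational(1, 2)) = Pow(-11, Rational(1, 2)) = Mul(I, Pow(11, Rational(1, 2))))
Mul(Function('P')(-31, -9), Add(-1441, Add(Mul(-17, -17), 8))) = Mul(Mul(I, Pow(11, Rational(1, 2))), Add(-1441, Add(Mul(-17, -17), 8))) = Mul(Mul(I, Pow(11, Rational(1, 2))), Add(-1441, Add(289, 8))) = Mul(Mul(I, Pow(11, Rational(1, 2))), Add(-1441, 297)) = Mul(Mul(I, Pow(11, Rational(1, 2))), -1144) = Mul(-1144, I, Pow(11, Rational(1, 2)))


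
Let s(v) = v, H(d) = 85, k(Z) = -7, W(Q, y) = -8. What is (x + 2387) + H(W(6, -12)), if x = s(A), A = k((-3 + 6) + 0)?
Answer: 2465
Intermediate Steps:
A = -7
x = -7
(x + 2387) + H(W(6, -12)) = (-7 + 2387) + 85 = 2380 + 85 = 2465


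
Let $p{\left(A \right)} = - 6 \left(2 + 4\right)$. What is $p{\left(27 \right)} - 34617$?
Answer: $-34653$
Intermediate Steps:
$p{\left(A \right)} = -36$ ($p{\left(A \right)} = \left(-6\right) 6 = -36$)
$p{\left(27 \right)} - 34617 = -36 - 34617 = -34653$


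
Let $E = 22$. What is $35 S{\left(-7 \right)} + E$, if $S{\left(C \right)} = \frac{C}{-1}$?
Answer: $267$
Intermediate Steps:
$S{\left(C \right)} = - C$ ($S{\left(C \right)} = C \left(-1\right) = - C$)
$35 S{\left(-7 \right)} + E = 35 \left(\left(-1\right) \left(-7\right)\right) + 22 = 35 \cdot 7 + 22 = 245 + 22 = 267$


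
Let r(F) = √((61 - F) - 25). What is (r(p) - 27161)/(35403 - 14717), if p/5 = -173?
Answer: -27161/20686 + √901/20686 ≈ -1.3116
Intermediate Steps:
p = -865 (p = 5*(-173) = -865)
r(F) = √(36 - F)
(r(p) - 27161)/(35403 - 14717) = (√(36 - 1*(-865)) - 27161)/(35403 - 14717) = (√(36 + 865) - 27161)/20686 = (√901 - 27161)*(1/20686) = (-27161 + √901)*(1/20686) = -27161/20686 + √901/20686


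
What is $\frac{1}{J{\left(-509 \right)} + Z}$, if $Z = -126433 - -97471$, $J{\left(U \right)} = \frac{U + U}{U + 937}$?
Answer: $- \frac{214}{6198377} \approx -3.4525 \cdot 10^{-5}$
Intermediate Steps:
$J{\left(U \right)} = \frac{2 U}{937 + U}$
$Z = -28962$ ($Z = -126433 + 97471 = -28962$)
$\frac{1}{J{\left(-509 \right)} + Z} = \frac{1}{2 \left(-509\right) \frac{1}{937 - 509} - 28962} = \frac{1}{2 \left(-509\right) \frac{1}{428} - 28962} = \frac{1}{- \frac{509}{214} - 28962} = \frac{1}{- \frac{6198377}{214}} = - \frac{214}{6198377}$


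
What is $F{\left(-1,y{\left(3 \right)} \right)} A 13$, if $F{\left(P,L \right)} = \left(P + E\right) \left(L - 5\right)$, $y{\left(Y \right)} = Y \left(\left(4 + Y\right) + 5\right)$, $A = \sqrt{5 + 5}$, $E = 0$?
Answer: $- 403 \sqrt{10} \approx -1274.4$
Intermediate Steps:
$A = \sqrt{10} \approx 3.1623$
$y{\left(Y \right)} = Y \left(9 + Y\right)$
$F{\left(P,L \right)} = P \left(-5 + L\right)$ ($F{\left(P,L \right)} = \left(P + 0\right) \left(L - 5\right) = P \left(-5 + L\right)$)
$F{\left(-1,y{\left(3 \right)} \right)} A 13 = - (-5 + 3 \left(9 + 3\right)) \sqrt{10} \cdot 13 = - (-5 + 3 \cdot 12) \sqrt{10} \cdot 13 = - (-5 + 36) \sqrt{10} \cdot 13 = \left(-1\right) 31 \sqrt{10} \cdot 13 = - 31 \sqrt{10} \cdot 13 = - 403 \sqrt{10}$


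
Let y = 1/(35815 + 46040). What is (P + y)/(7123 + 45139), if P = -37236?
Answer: -3047952779/4277906010 ≈ -0.71249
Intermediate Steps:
y = 1/81855 ≈ 1.2217e-5
(P + y)/(7123 + 45139) = (-37236 + 1/81855)/(7123 + 45139) = -3047952779/81855/52262 = -3047952779/81855*1/52262 = -3047952779/4277906010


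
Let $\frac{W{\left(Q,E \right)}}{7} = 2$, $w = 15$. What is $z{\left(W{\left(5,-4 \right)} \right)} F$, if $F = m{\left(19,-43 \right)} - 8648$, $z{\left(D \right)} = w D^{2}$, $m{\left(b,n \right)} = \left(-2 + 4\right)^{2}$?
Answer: $-25413360$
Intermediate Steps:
$W{\left(Q,E \right)} = 14$ ($W{\left(Q,E \right)} = 7 \cdot 2 = 14$)
$m{\left(b,n \right)} = 4$ ($m{\left(b,n \right)} = 2^{2} = 4$)
$z{\left(D \right)} = 15 D^{2}$
$F = -8644$ ($F = 4 - 8648 = -8644$)
$z{\left(W{\left(5,-4 \right)} \right)} F = 15 \cdot 14^{2} \left(-8644\right) = 15 \cdot 196 \left(-8644\right) = 2940 \left(-8644\right) = -25413360$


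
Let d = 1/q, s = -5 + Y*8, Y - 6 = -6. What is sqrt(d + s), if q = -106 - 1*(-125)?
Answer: I*sqrt(1786)/19 ≈ 2.2243*I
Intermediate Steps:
Y = 0 (Y = 6 - 6 = 0)
q = 19 (q = -106 + 125 = 19)
s = -5 (s = -5 + 0*8 = -5 + 0 = -5)
d = 1/19 ≈ 0.052632
sqrt(d + s) = sqrt(1/19 - 5) = sqrt(-94/19) = I*sqrt(1786)/19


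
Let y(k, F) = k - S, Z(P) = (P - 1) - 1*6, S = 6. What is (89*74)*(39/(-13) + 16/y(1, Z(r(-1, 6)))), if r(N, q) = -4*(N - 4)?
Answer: -204166/5 ≈ -40833.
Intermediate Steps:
r(N, q) = 16 - 4*N (r(N, q) = -4*(-4 + N) = 16 - 4*N)
Z(P) = -7 + P (Z(P) = (-1 + P) - 6 = -7 + P)
y(k, F) = -6 + k (y(k, F) = k - 1*6 = k - 6 = -6 + k)
(89*74)*(39/(-13) + 16/y(1, Z(r(-1, 6)))) = (89*74)*(39/(-13) + 16/(-6 + 1)) = 6586*(39*(-1/13) + 16/(-5)) = 6586*(-3 + 16*(-⅕)) = 6586*(-3 - 16/5) = 6586*(-31/5) = -204166/5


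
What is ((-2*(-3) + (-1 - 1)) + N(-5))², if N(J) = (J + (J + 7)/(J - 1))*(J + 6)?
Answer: 16/9 ≈ 1.7778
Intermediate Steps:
N(J) = (6 + J)*(J + (7 + J)/(-1 + J)) (N(J) = (J + (7 + J)/(-1 + J))*(6 + J) = (6 + J)*(J + (7 + J)/(-1 + J)))
((-2*(-3) + (-1 - 1)) + N(-5))² = ((-2*(-3) + (-1 - 1)) + (42 + (-5)³ + 6*(-5)² + 7*(-5))/(-1 - 5))² = ((6 - 2) + (42 - 125 + 6*25 - 35)/(-6))² = (4 - (42 - 125 + 150 - 35)/6)² = (4 - ⅙*32)² = (4 - 16/3)² = (-4/3)² = 16/9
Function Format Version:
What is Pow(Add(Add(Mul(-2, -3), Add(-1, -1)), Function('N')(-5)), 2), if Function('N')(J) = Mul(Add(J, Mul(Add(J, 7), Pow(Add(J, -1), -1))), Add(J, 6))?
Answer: Rational(16, 9) ≈ 1.7778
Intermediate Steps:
Function('N')(J) = Mul(Add(6, J), Add(J, Mul(Pow(Add(-1, J), -1), Add(7, J)))) (Function('N')(J) = Mul(Add(J, Mul(Add(7, J), Pow(Add(-1, J), -1))), Add(6, J)) = Mul(Add(J, Mul(Pow(Add(-1, J), -1), Add(7, J))), Add(6, J)) = Mul(Add(6, J), Add(J, Mul(Pow(Add(-1, J), -1), Add(7, J)))))
Pow(Add(Add(Mul(-2, -3), Add(-1, -1)), Function('N')(-5)), 2) = Pow(Add(Add(Mul(-2, -3), Add(-1, -1)), Mul(Pow(Add(-1, -5), -1), Add(42, Pow(-5, 3), Mul(6, Pow(-5, 2)), Mul(7, -5)))), 2) = Pow(Add(Add(6, -2), Mul(Pow(-6, -1), Add(42, -125, Mul(6, 25), -35))), 2) = Pow(Add(4, Mul(Rational(-1, 6), Add(42, -125, 150, -35))), 2) = Pow(Add(4, Mul(Rational(-1, 6), 32)), 2) = Pow(Add(4, Rational(-16, 3)), 2) = Pow(Rational(-4, 3), 2) = Rational(16, 9)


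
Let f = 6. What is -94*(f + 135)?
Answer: -13254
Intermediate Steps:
-94*(f + 135) = -94*(6 + 135) = -94*141 = -13254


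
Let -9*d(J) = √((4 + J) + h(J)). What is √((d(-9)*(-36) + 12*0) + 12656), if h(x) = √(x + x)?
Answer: 2*√(3164 + √(-5 + 3*I*√2)) ≈ 112.51 + 0.04273*I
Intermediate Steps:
h(x) = √2*√x (h(x) = √(2*x) = √2*√x)
d(J) = -√(4 + J + √2*√J)/9 (d(J) = -√((4 + J) + √2*√J)/9 = -√(4 + J + √2*√J)/9)
√((d(-9)*(-36) + 12*0) + 12656) = √((-√(4 - 9 + √2*√(-9))/9*(-36) + 12*0) + 12656) = √((-√(4 - 9 + √2*(3*I))/9*(-36) + 0) + 12656) = √((-√(4 - 9 + 3*I*√2)/9*(-36) + 0) + 12656) = √((-√(-5 + 3*I*√2)/9*(-36) + 0) + 12656) = √((4*√(-5 + 3*I*√2) + 0) + 12656) = √(4*√(-5 + 3*I*√2) + 12656) = √(12656 + 4*√(-5 + 3*I*√2))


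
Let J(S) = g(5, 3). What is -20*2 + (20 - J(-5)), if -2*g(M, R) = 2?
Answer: -19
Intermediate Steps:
g(M, R) = -1 (g(M, R) = -1/2*2 = -1)
J(S) = -1
-20*2 + (20 - J(-5)) = -20*2 + (20 - 1*(-1)) = -40 + (20 + 1) = -40 + 21 = -19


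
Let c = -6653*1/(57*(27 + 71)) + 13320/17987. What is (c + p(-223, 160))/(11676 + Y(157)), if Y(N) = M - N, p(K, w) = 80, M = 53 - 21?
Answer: 7992768569/1160591137482 ≈ 0.0068868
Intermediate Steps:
M = 32
c = -45261991/100475382 (c = -6653/(57*98) + 13320*(1/17987) = -6653/5586 + 13320/17987 = -45261991/100475382 ≈ -0.45048)
Y(N) = 32 - N
(c + p(-223, 160))/(11676 + Y(157)) = (-45261991/100475382 + 80)/(11676 + (32 - 1*157)) = 7992768569/(100475382*(11676 + (32 - 157))) = 7992768569/(100475382*(11676 - 125)) = (7992768569/100475382)/11551 = (7992768569/100475382)*(1/11551) = 7992768569/1160591137482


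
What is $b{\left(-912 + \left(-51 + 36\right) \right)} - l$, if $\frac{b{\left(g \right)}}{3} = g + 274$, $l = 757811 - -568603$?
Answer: $-1328373$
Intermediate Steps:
$l = 1326414$ ($l = 757811 + 568603 = 1326414$)
$b{\left(g \right)} = 822 + 3 g$ ($b{\left(g \right)} = 3 \left(g + 274\right) = 3 \left(274 + g\right) = 822 + 3 g$)
$b{\left(-912 + \left(-51 + 36\right) \right)} - l = \left(822 + 3 \left(-912 + \left(-51 + 36\right)\right)\right) - 1326414 = \left(822 + 3 \left(-912 - 15\right)\right) - 1326414 = \left(822 + 3 \left(-927\right)\right) - 1326414 = \left(822 - 2781\right) - 1326414 = -1959 - 1326414 = -1328373$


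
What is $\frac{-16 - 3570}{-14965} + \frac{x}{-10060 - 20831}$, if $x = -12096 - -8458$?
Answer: $\frac{165217796}{462283815} \approx 0.35739$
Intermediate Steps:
$x = -3638$ ($x = -12096 + 8458 = -3638$)
$\frac{-16 - 3570}{-14965} + \frac{x}{-10060 - 20831} = \frac{-16 - 3570}{-14965} - \frac{3638}{-10060 - 20831} = \left(-16 - 3570\right) \left(- \frac{1}{14965}\right) - \frac{3638}{-30891} = \left(-3586\right) \left(- \frac{1}{14965}\right) - - \frac{3638}{30891} = \frac{3586}{14965} + \frac{3638}{30891} = \frac{165217796}{462283815}$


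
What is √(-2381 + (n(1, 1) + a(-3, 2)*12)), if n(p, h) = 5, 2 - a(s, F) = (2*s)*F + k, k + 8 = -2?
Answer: 6*I*√58 ≈ 45.695*I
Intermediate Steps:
k = -10 (k = -8 - 2 = -10)
a(s, F) = 12 - 2*F*s (a(s, F) = 2 - ((2*s)*F - 10) = 2 - (2*F*s - 10) = 2 - (-10 + 2*F*s) = 2 + (10 - 2*F*s) = 12 - 2*F*s)
√(-2381 + (n(1, 1) + a(-3, 2)*12)) = √(-2381 + (5 + (12 - 2*2*(-3))*12)) = √(-2381 + (5 + (12 + 12)*12)) = √(-2381 + (5 + 24*12)) = √(-2381 + (5 + 288)) = √(-2381 + 293) = √(-2088) = 6*I*√58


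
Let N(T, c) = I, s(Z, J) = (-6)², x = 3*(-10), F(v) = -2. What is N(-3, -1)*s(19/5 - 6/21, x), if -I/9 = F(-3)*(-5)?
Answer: -3240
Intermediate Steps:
x = -30
I = -90 (I = -(-18)*(-5) = -9*10 = -90)
s(Z, J) = 36
N(T, c) = -90
N(-3, -1)*s(19/5 - 6/21, x) = -90*36 = -3240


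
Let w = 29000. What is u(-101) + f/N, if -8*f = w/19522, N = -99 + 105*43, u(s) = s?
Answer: -8707127977/86209152 ≈ -101.00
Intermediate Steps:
N = 4416 (N = -99 + 4515 = 4416)
f = -3625/19522 ≈ -0.18569
u(-101) + f/N = -101 - 3625/19522/4416 = -101 - 3625/19522*1/4416 = -101 - 3625/86209152 = -8707127977/86209152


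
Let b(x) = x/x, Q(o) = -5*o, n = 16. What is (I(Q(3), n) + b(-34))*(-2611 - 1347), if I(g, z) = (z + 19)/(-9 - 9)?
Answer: 33643/9 ≈ 3738.1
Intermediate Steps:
I(g, z) = -19/18 - z/18 (I(g, z) = (19 + z)/(-18) = (19 + z)*(-1/18) = -19/18 - z/18)
b(x) = 1
(I(Q(3), n) + b(-34))*(-2611 - 1347) = ((-19/18 - 1/18*16) + 1)*(-2611 - 1347) = ((-19/18 - 8/9) + 1)*(-3958) = (-35/18 + 1)*(-3958) = -17/18*(-3958) = 33643/9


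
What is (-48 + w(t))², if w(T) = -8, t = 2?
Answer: 3136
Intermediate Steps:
(-48 + w(t))² = (-48 - 8)² = (-56)² = 3136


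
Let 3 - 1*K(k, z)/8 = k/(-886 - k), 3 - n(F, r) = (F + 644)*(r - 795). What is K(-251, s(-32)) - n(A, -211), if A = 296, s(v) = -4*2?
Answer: -600470073/635 ≈ -9.4562e+5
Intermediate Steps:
s(v) = -8
n(F, r) = 3 - (-795 + r)*(644 + F) (n(F, r) = 3 - (F + 644)*(r - 795) = 3 - (644 + F)*(-795 + r) = 3 - (-795 + r)*(644 + F))
K(k, z) = 24 - 8*k/(-886 - k)
K(-251, s(-32)) - n(A, -211) = 16*(1329 + 2*(-251))/(886 - 251) - (511983 - 644*(-211) + 795*296 - 1*296*(-211)) = 16*(1329 - 502)/635 - (511983 + 135884 + 235320 + 62456) = 16*(1/635)*827 - 1*945643 = 13232/635 - 945643 = -600470073/635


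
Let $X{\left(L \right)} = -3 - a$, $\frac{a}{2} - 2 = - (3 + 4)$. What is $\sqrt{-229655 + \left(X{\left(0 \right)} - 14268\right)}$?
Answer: $34 i \sqrt{211} \approx 493.88 i$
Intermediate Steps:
$a = -10$ ($a = 4 + 2 \left(- (3 + 4)\right) = 4 + 2 \left(\left(-1\right) 7\right) = 4 + 2 \left(-7\right) = 4 - 14 = -10$)
$X{\left(L \right)} = 7$ ($X{\left(L \right)} = -3 - -10 = -3 + 10 = 7$)
$\sqrt{-229655 + \left(X{\left(0 \right)} - 14268\right)} = \sqrt{-229655 + \left(7 - 14268\right)} = \sqrt{-229655 - 14261} = \sqrt{-243916} = 34 i \sqrt{211}$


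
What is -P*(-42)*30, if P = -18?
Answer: -22680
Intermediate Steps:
-P*(-42)*30 = -(-18*(-42))*30 = -756*30 = -1*22680 = -22680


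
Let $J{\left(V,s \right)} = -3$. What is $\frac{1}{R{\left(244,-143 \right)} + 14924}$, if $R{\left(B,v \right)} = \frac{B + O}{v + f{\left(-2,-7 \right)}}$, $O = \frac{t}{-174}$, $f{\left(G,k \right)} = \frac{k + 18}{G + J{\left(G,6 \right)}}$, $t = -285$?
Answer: $\frac{14036}{209449519} \approx 6.7014 \cdot 10^{-5}$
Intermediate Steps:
$f{\left(G,k \right)} = \frac{18 + k}{-3 + G}$ ($f{\left(G,k \right)} = \frac{k + 18}{G - 3} = \frac{18 + k}{-3 + G}$)
$O = \frac{95}{58}$ ($O = - \frac{285}{-174} = \left(-285\right) \left(- \frac{1}{174}\right) = \frac{95}{58} \approx 1.6379$)
$R{\left(B,v \right)} = \frac{\frac{95}{58} + B}{- \frac{11}{5} + v}$ ($R{\left(B,v \right)} = \frac{B + \frac{95}{58}}{v + \frac{18 - 7}{-3 - 2}} = \frac{\frac{95}{58} + B}{v + \frac{1}{-5} \cdot 11} = \frac{\frac{95}{58} + B}{v - \frac{11}{5}} = \frac{\frac{95}{58} + B}{- \frac{11}{5} + v}$)
$\frac{1}{R{\left(244,-143 \right)} + 14924} = \frac{1}{\frac{5 \left(95 + 58 \cdot 244\right)}{58 \left(-11 + 5 \left(-143\right)\right)} + 14924} = \frac{1}{\frac{5 \left(95 + 14152\right)}{58 \left(-11 - 715\right)} + 14924} = \frac{1}{\frac{5}{58} \frac{1}{-726} \cdot 14247 + 14924} = \frac{1}{\frac{5}{58} \left(- \frac{1}{726}\right) 14247 + 14924} = \frac{1}{- \frac{23745}{14036} + 14924} = \frac{1}{\frac{209449519}{14036}} = \frac{14036}{209449519}$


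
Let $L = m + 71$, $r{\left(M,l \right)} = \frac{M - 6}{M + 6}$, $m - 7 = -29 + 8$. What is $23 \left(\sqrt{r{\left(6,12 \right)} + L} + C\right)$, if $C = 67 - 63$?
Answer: $92 + 23 \sqrt{57} \approx 265.65$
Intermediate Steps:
$C = 4$ ($C = 67 - 63 = 4$)
$m = -14$ ($m = 7 + \left(-29 + 8\right) = 7 - 21 = -14$)
$r{\left(M,l \right)} = \frac{-6 + M}{6 + M}$
$L = 57$ ($L = -14 + 71 = 57$)
$23 \left(\sqrt{r{\left(6,12 \right)} + L} + C\right) = 23 \left(\sqrt{\frac{-6 + 6}{6 + 6} + 57} + 4\right) = 23 \left(\sqrt{\frac{1}{12} \cdot 0 + 57} + 4\right) = 23 \left(\sqrt{0 + 57} + 4\right) = 23 \left(\sqrt{57} + 4\right) = 23 \left(4 + \sqrt{57}\right) = 92 + 23 \sqrt{57}$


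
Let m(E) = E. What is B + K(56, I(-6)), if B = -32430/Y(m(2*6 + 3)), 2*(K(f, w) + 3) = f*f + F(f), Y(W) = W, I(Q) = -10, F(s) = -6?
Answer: -600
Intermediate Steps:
K(f, w) = -6 + f²/2 (K(f, w) = -3 + (f*f - 6)/2 = -3 + (f² - 6)/2 = -3 + (-6 + f²)/2 = -3 + (-3 + f²/2) = -6 + f²/2)
B = -2162 (B = -32430/(2*6 + 3) = -32430/(12 + 3) = -32430/15 = -32430*1/15 = -2162)
B + K(56, I(-6)) = -2162 + (-6 + (½)*56²) = -2162 + (-6 + (½)*3136) = -2162 + (-6 + 1568) = -2162 + 1562 = -600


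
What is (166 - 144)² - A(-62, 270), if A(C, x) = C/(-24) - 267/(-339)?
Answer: 651733/1356 ≈ 480.63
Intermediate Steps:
A(C, x) = 89/113 - C/24 (A(C, x) = C*(-1/24) - 267*(-1/339) = -C/24 + 89/113 = 89/113 - C/24)
(166 - 144)² - A(-62, 270) = (166 - 144)² - (89/113 - 1/24*(-62)) = 22² - (89/113 + 31/12) = 484 - 1*4571/1356 = 484 - 4571/1356 = 651733/1356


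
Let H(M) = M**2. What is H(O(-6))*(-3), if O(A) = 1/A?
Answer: -1/12 ≈ -0.083333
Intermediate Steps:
H(O(-6))*(-3) = (1/(-6))**2*(-3) = (-1/6)**2*(-3) = (1/36)*(-3) = -1/12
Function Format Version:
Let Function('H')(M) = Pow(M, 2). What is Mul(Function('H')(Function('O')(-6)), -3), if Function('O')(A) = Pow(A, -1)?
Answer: Rational(-1, 12) ≈ -0.083333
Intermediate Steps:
Mul(Function('H')(Function('O')(-6)), -3) = Mul(Pow(Pow(-6, -1), 2), -3) = Mul(Pow(Rational(-1, 6), 2), -3) = Mul(Rational(1, 36), -3) = Rational(-1, 12)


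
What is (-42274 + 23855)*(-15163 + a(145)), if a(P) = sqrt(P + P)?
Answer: 279287297 - 18419*sqrt(290) ≈ 2.7897e+8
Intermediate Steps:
a(P) = sqrt(2)*sqrt(P) (a(P) = sqrt(2*P) = sqrt(2)*sqrt(P))
(-42274 + 23855)*(-15163 + a(145)) = (-42274 + 23855)*(-15163 + sqrt(2)*sqrt(145)) = -18419*(-15163 + sqrt(290)) = 279287297 - 18419*sqrt(290)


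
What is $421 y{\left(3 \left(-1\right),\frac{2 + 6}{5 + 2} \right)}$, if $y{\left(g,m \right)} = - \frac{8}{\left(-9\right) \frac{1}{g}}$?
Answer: $- \frac{3368}{3} \approx -1122.7$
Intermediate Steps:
$y{\left(g,m \right)} = \frac{8 g}{9}$ ($y{\left(g,m \right)} = - 8 \left(- \frac{g}{9}\right) = \frac{8 g}{9}$)
$421 y{\left(3 \left(-1\right),\frac{2 + 6}{5 + 2} \right)} = 421 \frac{8 \cdot 3 \left(-1\right)}{9} = 421 \cdot \frac{8}{9} \left(-3\right) = 421 \left(- \frac{8}{3}\right) = - \frac{3368}{3}$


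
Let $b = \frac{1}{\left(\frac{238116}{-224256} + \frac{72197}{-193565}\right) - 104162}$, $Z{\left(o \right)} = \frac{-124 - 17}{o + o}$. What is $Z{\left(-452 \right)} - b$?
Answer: $\frac{53131342874333291}{340622537645737784} \approx 0.15598$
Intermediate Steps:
$Z{\left(o \right)} = - \frac{141}{2 o}$
$b = - \frac{3617342720}{376794842528471}$ ($b = \frac{1}{\left(238116 \left(- \frac{1}{224256}\right) + 72197 \left(- \frac{1}{193565}\right)\right) - 104162} = \frac{1}{\left(- \frac{19843}{18688} - \frac{72197}{193565}\right) - 104162} = \frac{1}{- \frac{5190127831}{3617342720} - 104162} = \frac{1}{- \frac{376794842528471}{3617342720}} = - \frac{3617342720}{376794842528471} \approx -9.6003 \cdot 10^{-6}$)
$Z{\left(-452 \right)} - b = - \frac{141}{2 \left(-452\right)} - - \frac{3617342720}{376794842528471} = \left(- \frac{141}{2}\right) \left(- \frac{1}{452}\right) + \frac{3617342720}{376794842528471} = \frac{141}{904} + \frac{3617342720}{376794842528471} = \frac{53131342874333291}{340622537645737784}$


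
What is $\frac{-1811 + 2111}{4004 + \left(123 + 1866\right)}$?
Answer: $\frac{300}{5993} \approx 0.050058$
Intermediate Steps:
$\frac{-1811 + 2111}{4004 + \left(123 + 1866\right)} = \frac{300}{4004 + 1989} = \frac{300}{5993}$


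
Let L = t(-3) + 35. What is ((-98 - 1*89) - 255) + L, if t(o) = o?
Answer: -410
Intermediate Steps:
L = 32 (L = -3 + 35 = 32)
((-98 - 1*89) - 255) + L = ((-98 - 1*89) - 255) + 32 = ((-98 - 89) - 255) + 32 = (-187 - 255) + 32 = -442 + 32 = -410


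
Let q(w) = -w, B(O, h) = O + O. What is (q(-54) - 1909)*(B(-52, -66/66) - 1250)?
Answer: 2511670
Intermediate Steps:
B(O, h) = 2*O
(q(-54) - 1909)*(B(-52, -66/66) - 1250) = (-1*(-54) - 1909)*(2*(-52) - 1250) = (54 - 1909)*(-104 - 1250) = -1855*(-1354) = 2511670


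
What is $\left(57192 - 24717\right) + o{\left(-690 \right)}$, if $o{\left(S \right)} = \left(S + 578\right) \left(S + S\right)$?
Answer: $187035$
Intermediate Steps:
$o{\left(S \right)} = 2 S \left(578 + S\right)$ ($o{\left(S \right)} = \left(578 + S\right) 2 S = 2 S \left(578 + S\right)$)
$\left(57192 - 24717\right) + o{\left(-690 \right)} = \left(57192 - 24717\right) + 2 \left(-690\right) \left(578 - 690\right) = \left(57192 - 24717\right) + 2 \left(-690\right) \left(-112\right) = 32475 + 154560 = 187035$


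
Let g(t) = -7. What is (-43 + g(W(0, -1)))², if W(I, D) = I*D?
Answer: 2500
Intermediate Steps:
W(I, D) = D*I
(-43 + g(W(0, -1)))² = (-43 - 7)² = (-50)² = 2500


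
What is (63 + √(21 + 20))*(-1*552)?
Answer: -34776 - 552*√41 ≈ -38311.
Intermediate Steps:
(63 + √(21 + 20))*(-1*552) = (63 + √41)*(-552) = -34776 - 552*√41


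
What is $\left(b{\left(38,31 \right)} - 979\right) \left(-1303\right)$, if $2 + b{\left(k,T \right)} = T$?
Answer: $1237850$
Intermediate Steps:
$b{\left(k,T \right)} = -2 + T$
$\left(b{\left(38,31 \right)} - 979\right) \left(-1303\right) = \left(\left(-2 + 31\right) - 979\right) \left(-1303\right) = \left(29 - 979\right) \left(-1303\right) = \left(-950\right) \left(-1303\right) = 1237850$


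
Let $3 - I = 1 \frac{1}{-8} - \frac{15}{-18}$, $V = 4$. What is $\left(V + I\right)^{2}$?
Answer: $\frac{22801}{576} \approx 39.585$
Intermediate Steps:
$I = \frac{55}{24}$ ($I = 3 - \left(1 \frac{1}{-8} - \frac{15}{-18}\right) = 3 - \left(1 \left(- \frac{1}{8}\right) - - \frac{5}{6}\right) = 3 - \left(- \frac{1}{8} + \frac{5}{6}\right) = 3 - \frac{17}{24} = \frac{55}{24} \approx 2.2917$)
$\left(V + I\right)^{2} = \left(4 + \frac{55}{24}\right)^{2} = \left(\frac{151}{24}\right)^{2} = \frac{22801}{576}$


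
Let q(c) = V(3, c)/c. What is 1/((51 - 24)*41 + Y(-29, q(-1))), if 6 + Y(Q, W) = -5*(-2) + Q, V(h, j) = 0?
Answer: 1/1082 ≈ 0.00092421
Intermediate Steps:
q(c) = 0 (q(c) = 0/c = 0)
Y(Q, W) = 4 + Q (Y(Q, W) = -6 + (-5*(-2) + Q) = -6 + (10 + Q) = 4 + Q)
1/((51 - 24)*41 + Y(-29, q(-1))) = 1/((51 - 24)*41 + (4 - 29)) = 1/(27*41 - 25) = 1/(1107 - 25) = 1/1082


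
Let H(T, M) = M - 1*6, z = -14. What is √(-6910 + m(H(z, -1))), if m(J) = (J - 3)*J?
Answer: 6*I*√190 ≈ 82.704*I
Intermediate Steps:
H(T, M) = -6 + M (H(T, M) = M - 6 = -6 + M)
m(J) = J*(-3 + J) (m(J) = (-3 + J)*J = J*(-3 + J))
√(-6910 + m(H(z, -1))) = √(-6910 + (-6 - 1)*(-3 + (-6 - 1))) = √(-6910 - 7*(-3 - 7)) = √(-6910 - 7*(-10)) = √(-6910 + 70) = √(-6840) = 6*I*√190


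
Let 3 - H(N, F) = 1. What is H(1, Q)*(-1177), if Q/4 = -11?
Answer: -2354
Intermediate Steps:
Q = -44 (Q = 4*(-11) = -44)
H(N, F) = 2 (H(N, F) = 3 - 1*1 = 3 - 1 = 2)
H(1, Q)*(-1177) = 2*(-1177) = -2354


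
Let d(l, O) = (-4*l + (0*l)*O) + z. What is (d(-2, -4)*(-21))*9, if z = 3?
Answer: -2079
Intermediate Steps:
d(l, O) = 3 - 4*l (d(l, O) = (-4*l + (0*l)*O) + 3 = (-4*l + 0*O) + 3 = (-4*l + 0) + 3 = -4*l + 3 = 3 - 4*l)
(d(-2, -4)*(-21))*9 = ((3 - 4*(-2))*(-21))*9 = ((3 + 8)*(-21))*9 = (11*(-21))*9 = -231*9 = -2079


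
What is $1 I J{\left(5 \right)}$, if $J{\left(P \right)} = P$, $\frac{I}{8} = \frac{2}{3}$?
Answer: $\frac{80}{3} \approx 26.667$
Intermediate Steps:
$I = \frac{16}{3}$ ($I = 8 \cdot \frac{2}{3} = \frac{16}{3} \approx 5.3333$)
$1 I J{\left(5 \right)} = 1 \cdot \frac{16}{3} \cdot 5 = \frac{16}{3} \cdot 5 = \frac{80}{3}$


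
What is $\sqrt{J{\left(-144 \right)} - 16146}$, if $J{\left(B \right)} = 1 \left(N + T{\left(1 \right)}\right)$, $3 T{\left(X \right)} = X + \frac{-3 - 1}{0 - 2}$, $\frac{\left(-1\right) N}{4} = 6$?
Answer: $i \sqrt{16169} \approx 127.16 i$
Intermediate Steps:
$N = -24$ ($N = \left(-4\right) 6 = -24$)
$T{\left(X \right)} = \frac{2}{3} + \frac{X}{3}$ ($T{\left(X \right)} = \frac{X + \frac{-3 - 1}{0 - 2}}{3} = \frac{X - \frac{4}{-2}}{3} = \frac{X - -2}{3} = \frac{X + 2}{3} = \frac{2 + X}{3} = \frac{2}{3} + \frac{X}{3}$)
$J{\left(B \right)} = -23$ ($J{\left(B \right)} = 1 \left(-24 + \left(\frac{2}{3} + \frac{1}{3} \cdot 1\right)\right) = 1 \left(-24 + \left(\frac{2}{3} + \frac{1}{3}\right)\right) = 1 \left(-24 + 1\right) = 1 \left(-23\right) = -23$)
$\sqrt{J{\left(-144 \right)} - 16146} = \sqrt{-23 - 16146} = \sqrt{-16169} = i \sqrt{16169}$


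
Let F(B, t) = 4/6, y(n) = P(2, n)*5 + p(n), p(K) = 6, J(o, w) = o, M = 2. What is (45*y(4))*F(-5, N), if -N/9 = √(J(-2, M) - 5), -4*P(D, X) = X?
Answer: 30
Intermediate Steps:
P(D, X) = -X/4
y(n) = 6 - 5*n/4 (y(n) = -n/4*5 + 6 = -5*n/4 + 6 = 6 - 5*n/4)
N = -9*I*√7 (N = -9*√(-2 - 5) = -9*I*√7 ≈ -23.812*I)
F(B, t) = ⅔ (F(B, t) = 4*(⅙) = ⅔)
(45*y(4))*F(-5, N) = (45*(6 - 5/4*4))*(⅔) = (45*(6 - 5))*(⅔) = (45*1)*(⅔) = 45*(⅔) = 30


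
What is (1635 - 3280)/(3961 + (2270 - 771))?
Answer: -47/156 ≈ -0.30128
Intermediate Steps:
(1635 - 3280)/(3961 + (2270 - 771)) = -1645/(3961 + 1499) = -1645/5460 = -1645*1/5460 = -47/156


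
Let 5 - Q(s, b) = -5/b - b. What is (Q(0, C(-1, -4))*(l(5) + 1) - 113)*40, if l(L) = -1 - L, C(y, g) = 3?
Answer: -19360/3 ≈ -6453.3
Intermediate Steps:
Q(s, b) = 5 + b + 5/b (Q(s, b) = 5 - (-5/b - b) = 5 - (-b - 5/b) = 5 + (b + 5/b) = 5 + b + 5/b)
(Q(0, C(-1, -4))*(l(5) + 1) - 113)*40 = ((5 + 3 + 5/3)*((-1 - 1*5) + 1) - 113)*40 = ((5 + 3 + 5*(1/3))*((-1 - 5) + 1) - 113)*40 = ((5 + 3 + 5/3)*(-6 + 1) - 113)*40 = ((29/3)*(-5) - 113)*40 = (-145/3 - 113)*40 = -484/3*40 = -19360/3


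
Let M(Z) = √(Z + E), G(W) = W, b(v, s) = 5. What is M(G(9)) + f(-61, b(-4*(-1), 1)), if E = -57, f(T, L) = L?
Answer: 5 + 4*I*√3 ≈ 5.0 + 6.9282*I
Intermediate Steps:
M(Z) = √(-57 + Z) (M(Z) = √(Z - 57) = √(-57 + Z))
M(G(9)) + f(-61, b(-4*(-1), 1)) = √(-57 + 9) + 5 = √(-48) + 5 = 4*I*√3 + 5 = 5 + 4*I*√3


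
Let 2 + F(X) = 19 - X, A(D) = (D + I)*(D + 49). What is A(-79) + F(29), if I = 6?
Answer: 2178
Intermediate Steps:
A(D) = (6 + D)*(49 + D) (A(D) = (D + 6)*(D + 49) = (6 + D)*(49 + D))
F(X) = 17 - X (F(X) = -2 + (19 - X) = 17 - X)
A(-79) + F(29) = (294 + (-79)² + 55*(-79)) + (17 - 1*29) = (294 + 6241 - 4345) + (17 - 29) = 2190 - 12 = 2178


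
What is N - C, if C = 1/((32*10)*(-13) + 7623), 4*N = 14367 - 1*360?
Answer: 48506237/13852 ≈ 3501.8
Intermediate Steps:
N = 14007/4 (N = (14367 - 1*360)/4 = (14367 - 360)/4 = (1/4)*14007 = 14007/4 ≈ 3501.8)
C = 1/3463 (C = 1/(320*(-13) + 7623) = 1/(-4160 + 7623) = 1/3463 ≈ 0.00028877)
N - C = 14007/4 - 1*1/3463 = 14007/4 - 1/3463 = 48506237/13852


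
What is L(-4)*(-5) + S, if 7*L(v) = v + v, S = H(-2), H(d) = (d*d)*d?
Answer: -16/7 ≈ -2.2857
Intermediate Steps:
H(d) = d³ (H(d) = d²*d = d³)
S = -8 (S = (-2)³ = -8)
L(v) = 2*v/7 (L(v) = (v + v)/7 = (2*v)/7 = 2*v/7)
L(-4)*(-5) + S = ((2/7)*(-4))*(-5) - 8 = -8/7*(-5) - 8 = 40/7 - 8 = -16/7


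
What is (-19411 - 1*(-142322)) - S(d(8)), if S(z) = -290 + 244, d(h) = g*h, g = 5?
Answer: 122957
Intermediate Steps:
d(h) = 5*h
S(z) = -46
(-19411 - 1*(-142322)) - S(d(8)) = (-19411 - 1*(-142322)) - 1*(-46) = (-19411 + 142322) + 46 = 122911 + 46 = 122957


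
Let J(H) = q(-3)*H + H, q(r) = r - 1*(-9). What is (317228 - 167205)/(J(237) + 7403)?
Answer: 150023/9062 ≈ 16.555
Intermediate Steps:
q(r) = 9 + r (q(r) = r + 9 = 9 + r)
J(H) = 7*H (J(H) = (9 - 3)*H + H = 6*H + H = 7*H)
(317228 - 167205)/(J(237) + 7403) = (317228 - 167205)/(7*237 + 7403) = 150023/(1659 + 7403) = 150023/9062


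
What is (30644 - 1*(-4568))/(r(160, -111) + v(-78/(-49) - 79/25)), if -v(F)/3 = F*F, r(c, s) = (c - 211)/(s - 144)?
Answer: -26420003750/5385299 ≈ -4906.0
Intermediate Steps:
r(c, s) = (-211 + c)/(-144 + s)
v(F) = -3*F**2 (v(F) = -3*F*F = -3*F**2)
(30644 - 1*(-4568))/(r(160, -111) + v(-78/(-49) - 79/25)) = (30644 - 1*(-4568))/((-211 + 160)/(-144 - 111) - 3*(-78/(-49) - 79/25)**2) = (30644 + 4568)/(-51/(-255) - 3*(-78*(-1/49) - 79*1/25)**2) = 35212/(-1/255*(-51) - 3*(78/49 - 79/25)**2) = 35212/(1/5 - 3*(-1921/1225)**2) = 35212/(1/5 - 3*3690241/1500625) = 35212/(1/5 - 11070723/1500625) = 35212/(-10770598/1500625) = 35212*(-1500625/10770598) = -26420003750/5385299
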